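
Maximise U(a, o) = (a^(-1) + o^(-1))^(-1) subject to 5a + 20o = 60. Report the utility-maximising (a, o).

For CES with ρ = -1, MRS = (o/a)^2.
Tangency: set MRS = p_a/p_o = 5/20 = 0.25.
So (o/a)^2 = 0.25; taking the square root, o/a = 0.5, i.e. o = 0.5·a.
Substitute into the budget 5·a + 20·o = 60: 15·a = 60, so a* = 4 and o* = 0.5·4 = 2.

a* = 4, o* = 2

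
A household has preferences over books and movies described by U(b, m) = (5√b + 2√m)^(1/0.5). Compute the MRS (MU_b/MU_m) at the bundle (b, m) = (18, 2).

MRS = 5/6

For CES with ρ = 0.5, MRS = (5/2)·√(m/b).
At (18, 2): MRS = 5/6.
The indifference curve has slope −5/6 at this bundle.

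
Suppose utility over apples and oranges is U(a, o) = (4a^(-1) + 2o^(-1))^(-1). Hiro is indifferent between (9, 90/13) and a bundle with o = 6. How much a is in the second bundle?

U depends on (a, o) only through S = 4a^(-1) + 2o^(-1), so equal utility means equal S. At (9, 90/13): S = 11/15.
With o = 6: 2·6^(-1) = 1/3, so 4a^(-1) = 11/15 − 1/3 = 0.4, i.e. a^(-1) = 0.1.
Hence a = 1/0.1 = 10.
Check: U(10, 6) = 1.3636.

a = 10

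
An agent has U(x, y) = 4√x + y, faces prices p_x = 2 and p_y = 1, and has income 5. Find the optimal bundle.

x* = 1, y* = 3

MU_x = 4/(2√x), MU_y = 1.
MRS = 4/(2√x) ÷ 1.
Tangency: set MRS = p_x/p_y = 2/1 = 2.
MRS depends only on x: 2/√x = 2 ⇒ √x = 2/2 = 1 ⇒ x* = 1.
From the budget, 1·y = 5 − 2·1 = 3, so y* = 3.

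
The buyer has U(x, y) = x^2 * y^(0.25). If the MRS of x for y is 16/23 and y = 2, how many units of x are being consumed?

MU_x = 2·x·y^(0.25) and MU_y = 0.25·x^2·y^(-0.75).
MRS = MU_x/MU_y = (8)·y/x.
Substitute y = 2: MRS = 16/x. Setting 16/x = 16/23 gives x = 16/(16/23) = 23.

x = 23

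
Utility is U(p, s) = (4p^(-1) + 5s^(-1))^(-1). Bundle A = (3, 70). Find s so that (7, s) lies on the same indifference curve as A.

U depends on (p, s) only through S = 4p^(-1) + 5s^(-1), so equal utility means equal S. At (3, 70): S = 59/42.
With p = 7: 4·7^(-1) = 4/7, so 5s^(-1) = 59/42 − 4/7 = 5/6, i.e. s^(-1) = 1/6.
Hence s = 1/(1/6) = 6.
Check: U(7, 6) = 0.7119.

s = 6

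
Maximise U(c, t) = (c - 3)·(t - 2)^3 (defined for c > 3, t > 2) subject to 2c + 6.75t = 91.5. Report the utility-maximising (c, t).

c* = 12, t* = 10

MU_c = (t−2)^3, MU_t = 3·(c−3)·(t−2)^2.
MRS = (1/3)·(t−2)/(c−3).
Tangency: set MRS = p_c/p_t = 2/6.75 = 8/27.
So (1/3)·(t − 2)/(c − 3) = 8/27, i.e. (t − 2) = (8/9)·(c − 3).
Rewrite the budget in excess-of-subsistence terms: 2·(c − 3) + 6.75·(t − 2) = 91.5 − 2·3 − 6.75·2 = 72.
Substituting, 8·(c − 3) = 72, so c − 3 = 9 and c* = 12.
Then t − 2 = (8/9)·9 = 8, so t* = 10.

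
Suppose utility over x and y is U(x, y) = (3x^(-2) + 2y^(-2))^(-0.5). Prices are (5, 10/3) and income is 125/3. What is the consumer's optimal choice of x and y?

x* = 5, y* = 5

For CES with ρ = -2, MRS = (3/2)·(y/x)^3.
Tangency: set MRS = p_x/p_y = 5/(10/3) = 1.5.
So (y/x)^3 = 1; taking the cube root, y/x = 1, i.e. y = x.
Substitute into the budget 5·x + (10/3)·y = 125/3: (25/3)·x = 125/3, so x* = 5 and y* = 5.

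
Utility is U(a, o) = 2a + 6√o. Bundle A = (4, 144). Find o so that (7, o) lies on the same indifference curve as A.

U(4, 144) = 80.
Set U(7, o) = 80 and solve.
With a = 7: 6√o = 80 − 2·7 = 66, so √o = 11 and o = 121.
Check: U(7, 121) = 80.

o = 121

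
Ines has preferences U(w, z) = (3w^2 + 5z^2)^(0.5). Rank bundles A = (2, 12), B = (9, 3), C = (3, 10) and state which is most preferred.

Bundle A

Evaluate utility at each bundle:
U(A) = 27.055.
U(B) = 16.971.
U(C) = 22.956.
Highest utility is A, so A ≻ C ≻ B.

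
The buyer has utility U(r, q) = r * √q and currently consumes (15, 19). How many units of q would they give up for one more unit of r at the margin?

MU_r = √q and MU_q = 0.5·r·q^(-0.5).
MRS = MU_r/MU_q = (2)·q/r.
At (15, 19): MRS = 38/15.
The indifference curve has slope −38/15 at this bundle.

MRS = 38/15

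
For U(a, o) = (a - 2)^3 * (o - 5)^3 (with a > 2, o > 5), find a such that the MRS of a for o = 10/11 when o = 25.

MU_a = 3·(a−2)^2·(o−5)^3, MU_o = 3·(a−2)^3·(o−5)^2.
MRS = (o−5)/(a−2).
Substitute o = 25: MRS = 20/(a − 2). Setting this equal to 10/11 gives a − 2 = 20/(10/11) = 22, so a = 24.

a = 24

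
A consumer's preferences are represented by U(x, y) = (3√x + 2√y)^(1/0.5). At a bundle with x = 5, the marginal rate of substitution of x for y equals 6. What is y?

For CES with ρ = 0.5, MRS = (3/2)·√(y/x).
Setting (3/2)·√(y/5) = 6 gives √(y/5) = 4, so y/5 = 16 and y = 80.

y = 80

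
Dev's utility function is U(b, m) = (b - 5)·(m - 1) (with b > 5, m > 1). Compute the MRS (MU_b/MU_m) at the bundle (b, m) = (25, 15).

MRS = 0.7

MU_b = (m−1), MU_m = (b−5).
MRS = (m−1)/(b−5).
At (25, 15): MRS = 0.7.
That is, one extra unit of b is worth 0.7 units of m at the margin.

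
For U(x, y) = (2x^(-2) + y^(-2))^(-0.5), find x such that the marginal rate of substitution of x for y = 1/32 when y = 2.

x = 8

For CES with ρ = -2, MRS = (2/1)·(y/x)^3.
Setting (2/1)·(2/x)^3 = 1/32 gives (2/x)^3 = 1/64, so 2/x = 0.25 and x = 8.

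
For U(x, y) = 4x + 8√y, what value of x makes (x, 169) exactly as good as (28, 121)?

U(28, 121) = 200.
Set U(x, 169) = 200 and solve.
With y = 169: √169 = 13, so 4x = 200 − 8·13 = 96 and x = 24.
Check: U(24, 169) = 200.

x = 24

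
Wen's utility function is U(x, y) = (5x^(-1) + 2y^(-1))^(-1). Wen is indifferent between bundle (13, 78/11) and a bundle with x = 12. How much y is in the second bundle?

U depends on (x, y) only through S = 5x^(-1) + 2y^(-1), so equal utility means equal S. At (13, 78/11): S = 2/3.
With x = 12: 5·12^(-1) = 5/12, so 2y^(-1) = 2/3 − 5/12 = 0.25, i.e. y^(-1) = 0.125.
Hence y = 1/0.125 = 8.
Check: U(12, 8) = 1.5.

y = 8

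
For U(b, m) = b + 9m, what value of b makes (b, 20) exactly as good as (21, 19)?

U(21, 19) = 192.
Set U(b, 20) = 192 and solve.
b + 9·20 = 192 ⇒ b = 12 ⇒ b = 12.
Check: U(12, 20) = 192.

b = 12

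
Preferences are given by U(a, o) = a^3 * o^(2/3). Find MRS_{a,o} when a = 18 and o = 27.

MU_a = 3·a^2·o^(2/3) and MU_o = 2/3·a^3·o^(-1/3).
MRS = MU_a/MU_o = (4.5)·o/a.
At (18, 27): MRS = 6.75.
So at (18, 27) the consumer would give up 6.75 units of o for one more unit of a.

MRS = 6.75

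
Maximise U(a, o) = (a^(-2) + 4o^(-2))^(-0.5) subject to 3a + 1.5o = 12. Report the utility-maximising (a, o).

a* = 2, o* = 4

For CES with ρ = -2, MRS = (1/4)·(o/a)^3.
Tangency: set MRS = p_a/p_o = 3/1.5 = 2.
So (o/a)^3 = 8; taking the cube root, o/a = 2, i.e. o = 2·a.
Substitute into the budget 3·a + 1.5·o = 12: 6·a = 12, so a* = 2 and o* = 2·2 = 4.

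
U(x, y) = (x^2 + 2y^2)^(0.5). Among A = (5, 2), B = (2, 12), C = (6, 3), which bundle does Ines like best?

Bundle B

Evaluate utility at each bundle:
U(A) = 5.745.
U(B) = 17.088.
U(C) = 7.348.
Highest utility is B, so B ≻ C ≻ A.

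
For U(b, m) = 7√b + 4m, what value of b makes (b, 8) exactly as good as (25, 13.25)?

U(25, 13.25) = 88.
Set U(b, 8) = 88 and solve.
With m = 8: 7√b = 88 − 4·8 = 56, so √b = 8 and b = 64.
Check: U(64, 8) = 88.

b = 64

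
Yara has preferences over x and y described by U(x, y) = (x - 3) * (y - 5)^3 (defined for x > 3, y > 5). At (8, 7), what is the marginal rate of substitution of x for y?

MRS = 2/15

MU_x = (y−5)^3, MU_y = 3·(x−3)·(y−5)^2.
MRS = (1/3)·(y−5)/(x−3).
At (8, 7): MRS = 2/15.
That is, one extra unit of x is worth 2/15 units of y at the margin.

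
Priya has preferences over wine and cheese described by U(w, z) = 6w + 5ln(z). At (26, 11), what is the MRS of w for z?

MU_w = 6, MU_z = 5/z.
MRS = 6 ÷ (5/z).
At (26, 11): MRS = 13.2.
That is, one extra unit of w is worth 13.2 units of z at the margin.

MRS = 13.2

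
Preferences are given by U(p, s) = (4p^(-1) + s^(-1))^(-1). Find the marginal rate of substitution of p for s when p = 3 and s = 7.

MRS = 196/9

For CES with ρ = -1, MRS = (4/1)·(s/p)^2.
At (3, 7): MRS = 196/9.
So at (3, 7) the consumer would give up 196/9 units of s for one more unit of p.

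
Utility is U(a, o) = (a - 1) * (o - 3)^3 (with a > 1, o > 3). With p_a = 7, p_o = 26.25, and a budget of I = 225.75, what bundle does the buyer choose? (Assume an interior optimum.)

MU_a = (o−3)^3, MU_o = 3·(a−1)·(o−3)^2.
MRS = (1/3)·(o−3)/(a−1).
Tangency: set MRS = p_a/p_o = 7/26.25 = 4/15.
So (1/3)·(o − 3)/(a − 1) = 4/15, i.e. (o − 3) = 0.8·(a − 1).
Rewrite the budget in excess-of-subsistence terms: 7·(a − 1) + 26.25·(o − 3) = 225.75 − 7·1 − 26.25·3 = 140.
Substituting, 28·(a − 1) = 140, so a − 1 = 5 and a* = 6.
Then o − 3 = 0.8·5 = 4, so o* = 7.

a* = 6, o* = 7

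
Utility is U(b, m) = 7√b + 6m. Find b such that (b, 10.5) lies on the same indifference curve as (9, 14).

b = 36

U(9, 14) = 105.
Set U(b, 10.5) = 105 and solve.
With m = 10.5: 7√b = 105 − 6·10.5 = 42, so √b = 6 and b = 36.
Check: U(36, 10.5) = 105.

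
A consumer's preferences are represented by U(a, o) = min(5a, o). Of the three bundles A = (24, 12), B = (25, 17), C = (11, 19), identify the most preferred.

Bundle C

Evaluate utility at each bundle:
U(A) = 12.
U(B) = 17.
U(C) = 19.
Highest utility is C, so C ≻ B ≻ A.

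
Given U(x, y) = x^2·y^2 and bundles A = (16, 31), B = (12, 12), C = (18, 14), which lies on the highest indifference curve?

Evaluate utility at each bundle:
U(A) = 246016.
U(B) = 20736.
U(C) = 63504.
Highest utility is A, so A ≻ C ≻ B.

Bundle A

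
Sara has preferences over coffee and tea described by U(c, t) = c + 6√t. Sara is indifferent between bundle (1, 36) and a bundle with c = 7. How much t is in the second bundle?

U(1, 36) = 37.
Set U(7, t) = 37 and solve.
With c = 7: 6√t = 37 − 7 = 30, so √t = 5 and t = 25.
Check: U(7, 25) = 37.

t = 25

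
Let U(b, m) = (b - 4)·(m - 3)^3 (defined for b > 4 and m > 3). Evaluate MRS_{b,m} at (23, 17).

MU_b = (m−3)^3, MU_m = 3·(b−4)·(m−3)^2.
MRS = (1/3)·(m−3)/(b−4).
At (23, 17): MRS = 14/57.
That is, one extra unit of b is worth 14/57 units of m at the margin.

MRS = 14/57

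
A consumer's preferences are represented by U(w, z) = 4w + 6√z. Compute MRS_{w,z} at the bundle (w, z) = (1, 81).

MRS = 12

MU_w = 4, MU_z = 6/(2√z).
MRS = 4 ÷ (6/(2√z)).
At (1, 81): MRS = 12.
That is, one extra unit of w is worth 12 units of z at the margin.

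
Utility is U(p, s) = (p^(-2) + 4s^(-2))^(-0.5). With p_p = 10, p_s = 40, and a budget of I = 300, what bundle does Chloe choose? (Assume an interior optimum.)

For CES with ρ = -2, MRS = (1/4)·(s/p)^3.
Tangency: set MRS = p_p/p_s = 10/40 = 0.25.
So (s/p)^3 = 1; taking the cube root, s/p = 1, i.e. s = p.
Substitute into the budget 10·p + 40·s = 300: 50·p = 300, so p* = 6 and s* = 6.

p* = 6, s* = 6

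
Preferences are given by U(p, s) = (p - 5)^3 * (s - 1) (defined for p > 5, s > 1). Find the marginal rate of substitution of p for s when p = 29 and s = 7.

MRS = 0.75

MU_p = 3·(p−5)^2·(s−1), MU_s = (p−5)^3.
MRS = (3/1)·(s−1)/(p−5).
At (29, 7): MRS = 0.75.
That is, one extra unit of p is worth 0.75 units of s at the margin.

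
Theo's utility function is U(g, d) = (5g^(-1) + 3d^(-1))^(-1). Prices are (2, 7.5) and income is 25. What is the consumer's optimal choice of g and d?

g* = 5, d* = 2

For CES with ρ = -1, MRS = (5/3)·(d/g)^2.
Tangency: set MRS = p_g/p_d = 2/7.5 = 4/15.
So (d/g)^2 = 4/25; taking the square root, d/g = 0.4, i.e. d = 0.4·g.
Substitute into the budget 2·g + 7.5·d = 25: 5·g = 25, so g* = 5 and d* = 0.4·5 = 2.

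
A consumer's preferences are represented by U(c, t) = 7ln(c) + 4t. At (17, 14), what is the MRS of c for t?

MRS = 7/68

MU_c = 7/c, MU_t = 4.
MRS = 7/c ÷ 4.
At (17, 14): MRS = 7/68.
The indifference curve has slope −7/68 at this bundle.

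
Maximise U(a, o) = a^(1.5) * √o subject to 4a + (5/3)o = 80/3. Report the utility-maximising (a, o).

a* = 5, o* = 4

MU_a = 1.5·√a·√o and MU_o = 0.5·a^(1.5)·o^(-0.5).
MRS = MU_a/MU_o = (3)·o/a.
Tangency: set MRS = p_a/p_o = 4/(5/3) = 2.4.
So (3)·o/a = 2.4, i.e. o = 0.8·a.
Substitute into the budget 4·a + (5/3)·o = 80/3: (16/3)·a = 80/3, so a* = 5.
Then o* = 0.8·5 = 4.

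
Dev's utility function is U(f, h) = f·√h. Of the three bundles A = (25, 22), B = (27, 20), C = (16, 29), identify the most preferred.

Evaluate utility at each bundle:
U(A) = 117.260.
U(B) = 120.748.
U(C) = 86.163.
Highest utility is B, so B ≻ A ≻ C.

Bundle B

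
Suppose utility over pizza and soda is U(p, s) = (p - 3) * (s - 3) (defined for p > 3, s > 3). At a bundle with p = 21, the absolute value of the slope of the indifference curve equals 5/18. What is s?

MU_p = (s−3), MU_s = (p−3).
MRS = (s−3)/(p−3).
Substitute p = 21: MRS = (s − 3)/18. Setting this equal to 5/18 gives s − 3 = (5/18)·18 = 5, so s = 8.

s = 8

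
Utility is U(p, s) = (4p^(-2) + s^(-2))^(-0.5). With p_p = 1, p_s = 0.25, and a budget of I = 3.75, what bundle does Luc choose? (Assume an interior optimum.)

p* = 3, s* = 3

For CES with ρ = -2, MRS = (4/1)·(s/p)^3.
Tangency: set MRS = p_p/p_s = 1/0.25 = 4.
So (s/p)^3 = 1; taking the cube root, s/p = 1, i.e. s = p.
Substitute into the budget 1·p + 0.25·s = 3.75: 1.25·p = 3.75, so p* = 3 and s* = 3.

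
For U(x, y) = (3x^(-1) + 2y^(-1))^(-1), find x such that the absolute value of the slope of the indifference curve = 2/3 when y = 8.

x = 12

For CES with ρ = -1, MRS = (3/2)·(y/x)^2.
Setting (3/2)·(8/x)^2 = 2/3 gives (8/x)^2 = 4/9, so 8/x = 2/3 and x = 12.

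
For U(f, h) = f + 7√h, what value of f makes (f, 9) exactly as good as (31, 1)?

U(31, 1) = 38.
Set U(f, 9) = 38 and solve.
With h = 9: √9 = 3, so f = 38 − 7·3 = 17.
Check: U(17, 9) = 38.

f = 17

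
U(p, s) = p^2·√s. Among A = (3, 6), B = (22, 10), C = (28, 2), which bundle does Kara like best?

Bundle B

Evaluate utility at each bundle:
U(A) = 22.045.
U(B) = 1530.542.
U(C) = 1108.743.
Highest utility is B, so B ≻ C ≻ A.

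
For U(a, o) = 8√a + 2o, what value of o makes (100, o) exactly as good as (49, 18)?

U(49, 18) = 92.
Set U(100, o) = 92 and solve.
With a = 100: √100 = 10, so 2o = 92 − 8·10 = 12 and o = 6.
Check: U(100, 6) = 92.

o = 6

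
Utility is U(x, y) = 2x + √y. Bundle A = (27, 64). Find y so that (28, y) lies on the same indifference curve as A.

U(27, 64) = 62.
Set U(28, y) = 62 and solve.
With x = 28: √y = 62 − 2·28 = 6, so √y = 6 and y = 36.
Check: U(28, 36) = 62.

y = 36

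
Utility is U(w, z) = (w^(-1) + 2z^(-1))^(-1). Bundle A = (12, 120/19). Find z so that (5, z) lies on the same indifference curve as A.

U depends on (w, z) only through S = w^(-1) + 2z^(-1), so equal utility means equal S. At (12, 120/19): S = 0.4.
With w = 5: 5^(-1) = 0.2, so 2z^(-1) = 0.4 − 0.2 = 0.2, i.e. z^(-1) = 0.1.
Hence z = 1/0.1 = 10.
Check: U(5, 10) = 2.5.

z = 10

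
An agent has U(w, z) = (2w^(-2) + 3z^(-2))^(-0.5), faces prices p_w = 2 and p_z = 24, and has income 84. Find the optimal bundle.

w* = 6, z* = 3

For CES with ρ = -2, MRS = (2/3)·(z/w)^3.
Tangency: set MRS = p_w/p_z = 2/24 = 1/12.
So (z/w)^3 = 0.125; taking the cube root, z/w = 0.5, i.e. z = 0.5·w.
Substitute into the budget 2·w + 24·z = 84: 14·w = 84, so w* = 6 and z* = 0.5·6 = 3.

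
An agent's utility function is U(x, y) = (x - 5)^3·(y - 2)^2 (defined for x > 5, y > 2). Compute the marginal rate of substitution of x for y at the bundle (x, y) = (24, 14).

MRS = 18/19

MU_x = 3·(x−5)^2·(y−2)^2, MU_y = 2·(x−5)^3·(y−2).
MRS = (3/2)·(y−2)/(x−5).
At (24, 14): MRS = 18/19.
The indifference curve has slope −18/19 at this bundle.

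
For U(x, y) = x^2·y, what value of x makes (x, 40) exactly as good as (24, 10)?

U(24, 10) = 5760.
Set U(x, 40) = 5760 and solve.
With y = 40: x^2 = 5760/40 = 144; taking the square root, x = 12.
Check: U(12, 40) = 5760.

x = 12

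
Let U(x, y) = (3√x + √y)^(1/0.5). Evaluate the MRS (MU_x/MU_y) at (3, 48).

MRS = 12

For CES with ρ = 0.5, MRS = (3/1)·√(y/x).
At (3, 48): MRS = 12.
So at (3, 48) the consumer would give up 12 units of y for one more unit of x.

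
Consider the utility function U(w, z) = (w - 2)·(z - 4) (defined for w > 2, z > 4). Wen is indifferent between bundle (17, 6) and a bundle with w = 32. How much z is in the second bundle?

z = 5

U(17, 6) = 30.
Set U(32, z) = 30 and solve.
With w = 32: (32 − 2) = 30, so (z − 4) = 30/30 = 1.
So z = 4 + 1 = 5.
Check: U(32, 5) = 30.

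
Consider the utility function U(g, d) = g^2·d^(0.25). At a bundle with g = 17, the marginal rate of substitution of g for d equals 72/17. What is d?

d = 9

MU_g = 2·g·d^(0.25) and MU_d = 0.25·g^2·d^(-0.75).
MRS = MU_g/MU_d = (8)·d/g.
Substitute g = 17: MRS = d/2.125. Setting d/2.125 = 72/17 gives d = (72/17)·2.125 = 9.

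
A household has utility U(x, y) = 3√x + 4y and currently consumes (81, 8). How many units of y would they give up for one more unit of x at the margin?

MRS = 1/24

MU_x = 3/(2√x), MU_y = 4.
MRS = 3/(2√x) ÷ 4.
At (81, 8): MRS = 1/24.
The indifference curve has slope −1/24 at this bundle.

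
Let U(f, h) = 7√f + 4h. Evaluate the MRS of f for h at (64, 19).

MU_f = 7/(2√f), MU_h = 4.
MRS = 7/(2√f) ÷ 4.
At (64, 19): MRS = 7/64.
The indifference curve has slope −7/64 at this bundle.

MRS = 7/64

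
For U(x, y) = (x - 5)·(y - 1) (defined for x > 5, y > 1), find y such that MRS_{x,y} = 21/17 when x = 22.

MU_x = (y−1), MU_y = (x−5).
MRS = (y−1)/(x−5).
Substitute x = 22: MRS = (y − 1)/17. Setting this equal to 21/17 gives y − 1 = (21/17)·17 = 21, so y = 22.

y = 22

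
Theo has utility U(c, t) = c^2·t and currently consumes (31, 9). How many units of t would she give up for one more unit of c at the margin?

MU_c = 2·c·t and MU_t = c^2.
MRS = MU_c/MU_t = (2/1)·t/c.
At (31, 9): MRS = 18/31.
That is, one extra unit of c is worth 18/31 units of t at the margin.

MRS = 18/31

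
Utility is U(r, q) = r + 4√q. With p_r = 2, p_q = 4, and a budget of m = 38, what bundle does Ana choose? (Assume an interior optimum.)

MU_r = 1, MU_q = 4/(2√q).
MRS = 1 ÷ (4/(2√q)).
Tangency: set MRS = p_r/p_q = 2/4 = 0.5.
MRS depends only on q: 0.5·√q = 0.5 ⇒ √q = 0.5/0.5 = 1 ⇒ q* = 1.
From the budget, 2·r = 38 − 4·1 = 34, so r* = 17.

r* = 17, q* = 1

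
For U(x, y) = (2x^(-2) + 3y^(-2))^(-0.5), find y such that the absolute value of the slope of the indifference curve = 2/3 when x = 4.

y = 4

For CES with ρ = -2, MRS = (2/3)·(y/x)^3.
Setting (2/3)·(y/4)^3 = 2/3 gives (y/4)^3 = 1, so y/4 = 1 and y = 4.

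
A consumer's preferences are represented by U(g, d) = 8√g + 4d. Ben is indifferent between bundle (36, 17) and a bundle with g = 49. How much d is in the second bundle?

U(36, 17) = 116.
Set U(49, d) = 116 and solve.
With g = 49: √49 = 7, so 4d = 116 − 8·7 = 60 and d = 15.
Check: U(49, 15) = 116.

d = 15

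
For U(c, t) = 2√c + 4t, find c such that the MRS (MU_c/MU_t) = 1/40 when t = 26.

c = 100

MU_c = 2/(2√c), MU_t = 4.
MRS = 2/(2√c) ÷ 4.
MRS depends only on c: 0.25/√c = 1/40 ⇒ √c = 0.25/(1/40) = 10 ⇒ c = 100.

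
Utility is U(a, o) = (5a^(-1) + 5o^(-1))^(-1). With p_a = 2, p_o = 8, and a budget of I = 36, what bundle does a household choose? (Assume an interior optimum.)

For CES with ρ = -1, MRS = (o/a)^2.
Tangency: set MRS = p_a/p_o = 2/8 = 0.25.
So (o/a)^2 = 0.25; taking the square root, o/a = 0.5, i.e. o = 0.5·a.
Substitute into the budget 2·a + 8·o = 36: 6·a = 36, so a* = 6 and o* = 0.5·6 = 3.

a* = 6, o* = 3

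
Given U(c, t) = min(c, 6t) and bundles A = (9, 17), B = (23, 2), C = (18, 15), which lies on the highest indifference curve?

Bundle C

Evaluate utility at each bundle:
U(A) = 9.
U(B) = 12.
U(C) = 18.
Highest utility is C, so C ≻ B ≻ A.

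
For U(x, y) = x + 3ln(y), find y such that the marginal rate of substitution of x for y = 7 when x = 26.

MU_x = 1, MU_y = 3/y.
MRS = 1 ÷ (3/y).
MRS depends only on y: (1/3)·y = 7 ⇒ y = 7/(1/3) = 21.

y = 21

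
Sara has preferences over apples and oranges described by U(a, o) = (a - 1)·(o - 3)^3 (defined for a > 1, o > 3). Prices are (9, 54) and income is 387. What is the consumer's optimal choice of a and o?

a* = 7, o* = 6

MU_a = (o−3)^3, MU_o = 3·(a−1)·(o−3)^2.
MRS = (1/3)·(o−3)/(a−1).
Tangency: set MRS = p_a/p_o = 9/54 = 1/6.
So (1/3)·(o − 3)/(a − 1) = 1/6, i.e. (o − 3) = 0.5·(a − 1).
Rewrite the budget in excess-of-subsistence terms: 9·(a − 1) + 54·(o − 3) = 387 − 9·1 − 54·3 = 216.
Substituting, 36·(a − 1) = 216, so a − 1 = 6 and a* = 7.
Then o − 3 = 0.5·6 = 3, so o* = 6.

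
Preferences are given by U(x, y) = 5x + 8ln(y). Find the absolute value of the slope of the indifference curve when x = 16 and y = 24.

MU_x = 5, MU_y = 8/y.
MRS = 5 ÷ (8/y).
At (16, 24): MRS = 15.
That is, one extra unit of x is worth 15 units of y at the margin.

MRS = 15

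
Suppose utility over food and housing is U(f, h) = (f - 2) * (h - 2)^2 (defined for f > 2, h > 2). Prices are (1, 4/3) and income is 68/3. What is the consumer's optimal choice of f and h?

MU_f = (h−2)^2, MU_h = 2·(f−2)·(h−2).
MRS = (1/2)·(h−2)/(f−2).
Tangency: set MRS = p_f/p_h = 1/(4/3) = 0.75.
So (1/2)·(h − 2)/(f − 2) = 0.75, i.e. (h − 2) = 1.5·(f − 2).
Rewrite the budget in excess-of-subsistence terms: 1·(f − 2) + (4/3)·(h − 2) = 68/3 − 1·2 − (4/3)·2 = 18.
Substituting, 3·(f − 2) = 18, so f − 2 = 6 and f* = 8.
Then h − 2 = 1.5·6 = 9, so h* = 11.

f* = 8, h* = 11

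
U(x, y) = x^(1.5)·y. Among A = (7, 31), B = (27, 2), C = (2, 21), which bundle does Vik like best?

Evaluate utility at each bundle:
U(A) = 574.128.
U(B) = 280.592.
U(C) = 59.397.
Highest utility is A, so A ≻ B ≻ C.

Bundle A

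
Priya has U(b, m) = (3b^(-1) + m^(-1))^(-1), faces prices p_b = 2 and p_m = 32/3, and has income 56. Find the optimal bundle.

For CES with ρ = -1, MRS = (3/1)·(m/b)^2.
Tangency: set MRS = p_b/p_m = 2/(32/3) = 3/16.
So (m/b)^2 = 1/16; taking the square root, m/b = 0.25, i.e. m = 0.25·b.
Substitute into the budget 2·b + (32/3)·m = 56: (14/3)·b = 56, so b* = 12 and m* = 0.25·12 = 3.

b* = 12, m* = 3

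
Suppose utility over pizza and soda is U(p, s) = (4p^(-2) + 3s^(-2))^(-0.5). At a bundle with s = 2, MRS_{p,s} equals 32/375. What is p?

p = 5

For CES with ρ = -2, MRS = (4/3)·(s/p)^3.
Setting (4/3)·(2/p)^3 = 32/375 gives (2/p)^3 = 8/125, so 2/p = 0.4 and p = 5.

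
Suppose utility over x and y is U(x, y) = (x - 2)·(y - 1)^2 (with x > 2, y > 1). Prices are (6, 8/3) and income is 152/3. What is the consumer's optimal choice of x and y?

x* = 4, y* = 10

MU_x = (y−1)^2, MU_y = 2·(x−2)·(y−1).
MRS = (1/2)·(y−1)/(x−2).
Tangency: set MRS = p_x/p_y = 6/(8/3) = 2.25.
So (1/2)·(y − 1)/(x − 2) = 2.25, i.e. (y − 1) = 4.5·(x − 2).
Rewrite the budget in excess-of-subsistence terms: 6·(x − 2) + (8/3)·(y − 1) = 152/3 − 6·2 − (8/3)·1 = 36.
Substituting, 18·(x − 2) = 36, so x − 2 = 2 and x* = 4.
Then y − 1 = 4.5·2 = 9, so y* = 10.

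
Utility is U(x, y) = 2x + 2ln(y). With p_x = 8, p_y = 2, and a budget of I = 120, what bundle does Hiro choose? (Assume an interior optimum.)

x* = 14, y* = 4

MU_x = 2, MU_y = 2/y.
MRS = 2 ÷ (2/y).
Tangency: set MRS = p_x/p_y = 8/2 = 4.
MRS depends only on y: y = 4 ⇒ y* = 4.
From the budget, 8·x = 120 − 2·4 = 112, so x* = 14.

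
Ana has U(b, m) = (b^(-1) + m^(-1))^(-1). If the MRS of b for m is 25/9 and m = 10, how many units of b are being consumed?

b = 6

For CES with ρ = -1, MRS = (m/b)^2.
Setting (10/b)^2 = 25/9 gives 10/b = 5/3 and b = 6.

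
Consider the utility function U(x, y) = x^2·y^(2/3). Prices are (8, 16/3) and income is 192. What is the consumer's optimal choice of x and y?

MU_x = 2·x·y^(2/3) and MU_y = 2/3·x^2·y^(-1/3).
MRS = MU_x/MU_y = (3)·y/x.
Tangency: set MRS = p_x/p_y = 8/(16/3) = 1.5.
So (3)·y/x = 1.5, i.e. y = 0.5·x.
Substitute into the budget 8·x + (16/3)·y = 192: (32/3)·x = 192, so x* = 18.
Then y* = 0.5·18 = 9.

x* = 18, y* = 9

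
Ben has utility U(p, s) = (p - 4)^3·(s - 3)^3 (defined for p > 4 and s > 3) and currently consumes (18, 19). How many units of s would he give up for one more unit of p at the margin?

MU_p = 3·(p−4)^2·(s−3)^3, MU_s = 3·(p−4)^3·(s−3)^2.
MRS = (s−3)/(p−4).
At (18, 19): MRS = 8/7.
The indifference curve has slope −8/7 at this bundle.

MRS = 8/7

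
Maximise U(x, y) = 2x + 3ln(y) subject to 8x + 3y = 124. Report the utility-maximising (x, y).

MU_x = 2, MU_y = 3/y.
MRS = 2 ÷ (3/y).
Tangency: set MRS = p_x/p_y = 8/3.
MRS depends only on y: (2/3)·y = 8/3 ⇒ y* = (8/3)/(2/3) = 4.
From the budget, 8·x = 124 − 3·4 = 112, so x* = 14.

x* = 14, y* = 4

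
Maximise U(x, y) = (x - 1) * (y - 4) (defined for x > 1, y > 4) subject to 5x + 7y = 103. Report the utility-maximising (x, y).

x* = 8, y* = 9

MU_x = (y−4), MU_y = (x−1).
MRS = (y−4)/(x−1).
Tangency: set MRS = p_x/p_y = 5/7.
So (y − 4)/(x − 1) = 5/7, i.e. (y − 4) = (5/7)·(x − 1).
Rewrite the budget in excess-of-subsistence terms: 5·(x − 1) + 7·(y − 4) = 103 − 5·1 − 7·4 = 70.
Substituting, 10·(x − 1) = 70, so x − 1 = 7 and x* = 8.
Then y − 4 = (5/7)·7 = 5, so y* = 9.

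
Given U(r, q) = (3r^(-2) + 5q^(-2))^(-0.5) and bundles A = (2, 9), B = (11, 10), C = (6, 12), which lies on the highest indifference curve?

Evaluate utility at each bundle:
U(A) = 1.110.
U(B) = 3.657.
U(C) = 2.910.
Highest utility is B, so B ≻ C ≻ A.

Bundle B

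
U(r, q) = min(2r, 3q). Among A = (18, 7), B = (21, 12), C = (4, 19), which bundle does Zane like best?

Bundle B

Evaluate utility at each bundle:
U(A) = 21.
U(B) = 36.
U(C) = 8.
Highest utility is B, so B ≻ A ≻ C.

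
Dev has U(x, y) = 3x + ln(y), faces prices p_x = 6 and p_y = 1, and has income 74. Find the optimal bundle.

x* = 12, y* = 2

MU_x = 3, MU_y = 1/y.
MRS = 3 ÷ (1/y).
Tangency: set MRS = p_x/p_y = 6/1 = 6.
MRS depends only on y: 3·y = 6 ⇒ y* = 6/3 = 2.
From the budget, 6·x = 74 − 1·2 = 72, so x* = 12.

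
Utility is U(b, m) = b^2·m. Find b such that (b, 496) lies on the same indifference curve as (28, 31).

b = 7

U(28, 31) = 24304.
Set U(b, 496) = 24304 and solve.
With m = 496: b^2 = 24304/496 = 49; taking the square root, b = 7.
Check: U(7, 496) = 24304.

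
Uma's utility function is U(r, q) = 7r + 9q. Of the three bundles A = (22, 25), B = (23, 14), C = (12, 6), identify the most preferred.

Evaluate utility at each bundle:
U(A) = 379.
U(B) = 287.
U(C) = 138.
Highest utility is A, so A ≻ B ≻ C.

Bundle A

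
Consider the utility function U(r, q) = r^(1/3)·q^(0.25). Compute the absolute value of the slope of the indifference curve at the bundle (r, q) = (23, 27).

MRS = 36/23

MU_r = 1/3·r^(-2/3)·q^(0.25) and MU_q = 0.25·r^(1/3)·q^(-0.75).
MRS = MU_r/MU_q = (4/3)·q/r.
At (23, 27): MRS = 36/23.
The indifference curve has slope −36/23 at this bundle.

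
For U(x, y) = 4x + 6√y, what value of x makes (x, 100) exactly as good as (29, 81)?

U(29, 81) = 170.
Set U(x, 100) = 170 and solve.
With y = 100: √100 = 10, so 4x = 170 − 6·10 = 110 and x = 27.5.
Check: U(27.5, 100) = 170.

x = 27.5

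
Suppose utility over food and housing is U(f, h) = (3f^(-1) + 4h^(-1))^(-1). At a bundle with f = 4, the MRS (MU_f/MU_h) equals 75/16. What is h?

For CES with ρ = -1, MRS = (3/4)·(h/f)^2.
Setting (3/4)·(h/4)^2 = 75/16 gives (h/4)^2 = 6.25, so h/4 = 2.5 and h = 10.

h = 10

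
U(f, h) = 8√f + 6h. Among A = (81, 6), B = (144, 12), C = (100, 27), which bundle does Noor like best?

Evaluate utility at each bundle:
U(A) = 108.000.
U(B) = 168.000.
U(C) = 242.000.
Highest utility is C, so C ≻ B ≻ A.

Bundle C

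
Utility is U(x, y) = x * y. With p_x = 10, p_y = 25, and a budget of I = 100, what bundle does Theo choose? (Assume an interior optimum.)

MU_x = y and MU_y = x.
MRS = MU_x/MU_y = y/x.
Tangency: set MRS = p_x/p_y = 10/25 = 0.4.
So y/x = 0.4, i.e. y = 0.4·x.
Substitute into the budget 10·x + 25·y = 100: 20·x = 100, so x* = 5.
Then y* = 0.4·5 = 2.

x* = 5, y* = 2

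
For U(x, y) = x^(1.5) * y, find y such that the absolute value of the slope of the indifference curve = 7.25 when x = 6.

MU_x = 1.5·√x·y and MU_y = x^(1.5).
MRS = MU_x/MU_y = (1.5)·y/x.
Substitute x = 6: MRS = y/4. Setting y/4 = 7.25 gives y = 7.25·4 = 29.

y = 29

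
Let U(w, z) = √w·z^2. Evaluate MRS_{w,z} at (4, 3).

MRS = 3/16

MU_w = 0.5·w^(-0.5)·z^2 and MU_z = 2·√w·z.
MRS = MU_w/MU_z = (0.25)·z/w.
At (4, 3): MRS = 3/16.
That is, one extra unit of w is worth 3/16 units of z at the margin.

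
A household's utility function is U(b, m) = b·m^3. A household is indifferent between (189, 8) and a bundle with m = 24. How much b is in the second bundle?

U(189, 8) = 96768.
Set U(b, 24) = 96768 and solve.
With m = 24: 24^3 = 13824, so b = 96768/13824 = 7.
Check: U(7, 24) = 96768.

b = 7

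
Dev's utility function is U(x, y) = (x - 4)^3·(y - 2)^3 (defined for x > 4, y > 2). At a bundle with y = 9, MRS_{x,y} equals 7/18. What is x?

x = 22

MU_x = 3·(x−4)^2·(y−2)^3, MU_y = 3·(x−4)^3·(y−2)^2.
MRS = (y−2)/(x−4).
Substitute y = 9: MRS = 7/(x − 4). Setting this equal to 7/18 gives x − 4 = 7/(7/18) = 18, so x = 22.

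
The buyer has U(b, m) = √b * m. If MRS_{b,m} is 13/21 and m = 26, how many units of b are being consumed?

b = 21

MU_b = 0.5·b^(-0.5)·m and MU_m = √b.
MRS = MU_b/MU_m = (0.5)·m/b.
Substitute m = 26: MRS = 13/b. Setting 13/b = 13/21 gives b = 13/(13/21) = 21.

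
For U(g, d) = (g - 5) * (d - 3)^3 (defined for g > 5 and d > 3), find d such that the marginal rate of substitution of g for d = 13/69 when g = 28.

MU_g = (d−3)^3, MU_d = 3·(g−5)·(d−3)^2.
MRS = (1/3)·(d−3)/(g−5).
Substitute g = 28: MRS = (d − 3)/69. Setting this equal to 13/69 gives d − 3 = (13/69)·69 = 13, so d = 16.

d = 16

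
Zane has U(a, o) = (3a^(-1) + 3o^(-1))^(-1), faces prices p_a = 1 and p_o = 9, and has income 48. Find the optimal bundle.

For CES with ρ = -1, MRS = (o/a)^2.
Tangency: set MRS = p_a/p_o = 1/9.
So (o/a)^2 = 1/9; taking the square root, o/a = 1/3, i.e. o = (1/3)·a.
Substitute into the budget 1·a + 9·o = 48: 4·a = 48, so a* = 12 and o* = (1/3)·12 = 4.

a* = 12, o* = 4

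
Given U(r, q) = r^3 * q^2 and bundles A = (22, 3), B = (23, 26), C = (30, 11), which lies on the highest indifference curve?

Bundle B

Evaluate utility at each bundle:
U(A) = 95832.
U(B) = 8224892.
U(C) = 3267000.
Highest utility is B, so B ≻ C ≻ A.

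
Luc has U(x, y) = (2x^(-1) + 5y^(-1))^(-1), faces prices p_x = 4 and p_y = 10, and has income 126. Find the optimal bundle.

For CES with ρ = -1, MRS = (2/5)·(y/x)^2.
Tangency: set MRS = p_x/p_y = 4/10 = 0.4.
So (y/x)^2 = 1; taking the square root, y/x = 1, i.e. y = x.
Substitute into the budget 4·x + 10·y = 126: 14·x = 126, so x* = 9 and y* = 9.

x* = 9, y* = 9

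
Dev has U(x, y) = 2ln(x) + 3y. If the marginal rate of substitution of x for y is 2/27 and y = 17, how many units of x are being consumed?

MU_x = 2/x, MU_y = 3.
MRS = 2/x ÷ 3.
MRS depends only on x: (2/3)/x = 2/27 ⇒ x = (2/3)/(2/27) = 9.

x = 9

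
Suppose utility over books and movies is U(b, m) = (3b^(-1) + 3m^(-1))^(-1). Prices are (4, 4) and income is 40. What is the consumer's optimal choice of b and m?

For CES with ρ = -1, MRS = (m/b)^2.
Tangency: set MRS = p_b/p_m = 4/4 = 1.
So (m/b)^2 = 1; taking the square root, m/b = 1, i.e. m = b.
Substitute into the budget 4·b + 4·m = 40: 8·b = 40, so b* = 5 and m* = 5.

b* = 5, m* = 5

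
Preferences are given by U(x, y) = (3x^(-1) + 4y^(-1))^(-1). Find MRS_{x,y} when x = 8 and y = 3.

For CES with ρ = -1, MRS = (3/4)·(y/x)^2.
At (8, 3): MRS = 27/256.
The indifference curve has slope −27/256 at this bundle.

MRS = 27/256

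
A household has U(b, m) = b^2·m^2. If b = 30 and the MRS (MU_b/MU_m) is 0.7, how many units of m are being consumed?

MU_b = 2·b·m^2 and MU_m = 2·b^2·m.
MRS = MU_b/MU_m = m/b.
Substitute b = 30: MRS = m/30. Setting m/30 = 0.7 gives m = 0.7·30 = 21.

m = 21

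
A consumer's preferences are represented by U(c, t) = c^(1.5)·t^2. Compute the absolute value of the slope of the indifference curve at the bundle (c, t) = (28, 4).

MU_c = 1.5·√c·t^2 and MU_t = 2·c^(1.5)·t.
MRS = MU_c/MU_t = (0.75)·t/c.
At (28, 4): MRS = 3/28.
That is, one extra unit of c is worth 3/28 units of t at the margin.

MRS = 3/28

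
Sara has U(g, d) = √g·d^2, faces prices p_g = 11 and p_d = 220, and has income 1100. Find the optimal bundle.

MU_g = 0.5·g^(-0.5)·d^2 and MU_d = 2·√g·d.
MRS = MU_g/MU_d = (0.25)·d/g.
Tangency: set MRS = p_g/p_d = 11/220 = 0.05.
So (0.25)·d/g = 0.05, i.e. d = 0.2·g.
Substitute into the budget 11·g + 220·d = 1100: 55·g = 1100, so g* = 20.
Then d* = 0.2·20 = 4.

g* = 20, d* = 4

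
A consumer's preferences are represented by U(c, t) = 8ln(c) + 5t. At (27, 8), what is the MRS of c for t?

MU_c = 8/c, MU_t = 5.
MRS = 8/c ÷ 5.
At (27, 8): MRS = 8/135.
The indifference curve has slope −8/135 at this bundle.

MRS = 8/135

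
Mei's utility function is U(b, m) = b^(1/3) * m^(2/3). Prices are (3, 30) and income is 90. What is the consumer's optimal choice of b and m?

MU_b = 1/3·b^(-2/3)·m^(2/3) and MU_m = 2/3·b^(1/3)·m^(-1/3).
MRS = MU_b/MU_m = (0.5)·m/b.
Tangency: set MRS = p_b/p_m = 3/30 = 0.1.
So (0.5)·m/b = 0.1, i.e. m = 0.2·b.
Substitute into the budget 3·b + 30·m = 90: 9·b = 90, so b* = 10.
Then m* = 0.2·10 = 2.

b* = 10, m* = 2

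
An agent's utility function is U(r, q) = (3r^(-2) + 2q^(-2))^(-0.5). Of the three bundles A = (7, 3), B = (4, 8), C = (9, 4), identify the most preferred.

Bundle C

Evaluate utility at each bundle:
U(A) = 1.878.
U(B) = 2.138.
U(C) = 2.484.
Highest utility is C, so C ≻ B ≻ A.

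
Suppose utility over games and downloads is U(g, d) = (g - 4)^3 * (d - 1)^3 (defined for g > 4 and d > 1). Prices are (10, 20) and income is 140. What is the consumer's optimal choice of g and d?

MU_g = 3·(g−4)^2·(d−1)^3, MU_d = 3·(g−4)^3·(d−1)^2.
MRS = (d−1)/(g−4).
Tangency: set MRS = p_g/p_d = 10/20 = 0.5.
So (d − 1)/(g − 4) = 0.5, i.e. (d − 1) = 0.5·(g − 4).
Rewrite the budget in excess-of-subsistence terms: 10·(g − 4) + 20·(d − 1) = 140 − 10·4 − 20·1 = 80.
Substituting, 20·(g − 4) = 80, so g − 4 = 4 and g* = 8.
Then d − 1 = 0.5·4 = 2, so d* = 3.

g* = 8, d* = 3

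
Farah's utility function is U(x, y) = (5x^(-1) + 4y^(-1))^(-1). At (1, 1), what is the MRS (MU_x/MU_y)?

MRS = 1.25

For CES with ρ = -1, MRS = (5/4)·(y/x)^2.
At (1, 1): MRS = 1.25.
The indifference curve has slope −1.25 at this bundle.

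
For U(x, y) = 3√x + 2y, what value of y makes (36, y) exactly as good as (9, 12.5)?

y = 8

U(9, 12.5) = 34.
Set U(36, y) = 34 and solve.
With x = 36: √36 = 6, so 2y = 34 − 3·6 = 16 and y = 8.
Check: U(36, 8) = 34.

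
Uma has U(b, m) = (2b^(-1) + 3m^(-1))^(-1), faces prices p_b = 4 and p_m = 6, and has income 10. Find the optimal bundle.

For CES with ρ = -1, MRS = (2/3)·(m/b)^2.
Tangency: set MRS = p_b/p_m = 4/6 = 2/3.
So (m/b)^2 = 1; taking the square root, m/b = 1, i.e. m = b.
Substitute into the budget 4·b + 6·m = 10: 10·b = 10, so b* = 1 and m* = 1.

b* = 1, m* = 1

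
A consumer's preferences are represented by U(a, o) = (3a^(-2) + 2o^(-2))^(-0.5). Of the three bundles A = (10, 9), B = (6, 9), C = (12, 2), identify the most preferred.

Evaluate utility at each bundle:
U(A) = 4.276.
U(B) = 3.043.
U(C) = 1.386.
Highest utility is A, so A ≻ B ≻ C.

Bundle A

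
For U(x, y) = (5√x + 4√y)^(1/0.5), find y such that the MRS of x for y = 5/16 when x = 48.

For CES with ρ = 0.5, MRS = (5/4)·√(y/x).
Setting (5/4)·√(y/48) = 5/16 gives √(y/48) = 0.25, so y/48 = 1/16 and y = 3.

y = 3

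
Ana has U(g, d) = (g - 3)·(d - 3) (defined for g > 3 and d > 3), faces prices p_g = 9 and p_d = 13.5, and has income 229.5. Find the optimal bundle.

MU_g = (d−3), MU_d = (g−3).
MRS = (d−3)/(g−3).
Tangency: set MRS = p_g/p_d = 9/13.5 = 2/3.
So (d − 3)/(g − 3) = 2/3, i.e. (d − 3) = (2/3)·(g − 3).
Rewrite the budget in excess-of-subsistence terms: 9·(g − 3) + 13.5·(d − 3) = 229.5 − 9·3 − 13.5·3 = 162.
Substituting, 18·(g − 3) = 162, so g − 3 = 9 and g* = 12.
Then d − 3 = (2/3)·9 = 6, so d* = 9.

g* = 12, d* = 9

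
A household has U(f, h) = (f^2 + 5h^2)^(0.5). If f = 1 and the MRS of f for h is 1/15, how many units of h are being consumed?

h = 3

For CES with ρ = 2, MRS = (1/5)·(h/f)^(-1).
Setting (1/5)·(h/1)^(-1) = 1/15 gives (h/1)^(-1) = 1/3, so h/1 = 3 and h = 3.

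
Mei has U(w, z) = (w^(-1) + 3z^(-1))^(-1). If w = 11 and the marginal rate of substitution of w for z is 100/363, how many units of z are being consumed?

z = 10

For CES with ρ = -1, MRS = (1/3)·(z/w)^2.
Setting (1/3)·(z/11)^2 = 100/363 gives (z/11)^2 = 100/121, so z/11 = 10/11 and z = 10.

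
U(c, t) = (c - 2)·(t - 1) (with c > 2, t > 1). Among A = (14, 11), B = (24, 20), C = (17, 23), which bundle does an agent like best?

Bundle B

Evaluate utility at each bundle:
U(A) = 120.
U(B) = 418.
U(C) = 330.
Highest utility is B, so B ≻ C ≻ A.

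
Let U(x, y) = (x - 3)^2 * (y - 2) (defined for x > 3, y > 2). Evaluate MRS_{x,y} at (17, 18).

MRS = 16/7

MU_x = 2·(x−3)·(y−2), MU_y = (x−3)^2.
MRS = (2/1)·(y−2)/(x−3).
At (17, 18): MRS = 16/7.
The indifference curve has slope −16/7 at this bundle.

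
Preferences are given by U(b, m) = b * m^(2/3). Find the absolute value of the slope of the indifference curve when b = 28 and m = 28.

MRS = 1.5

MU_b = m^(2/3) and MU_m = 2/3·b·m^(-1/3).
MRS = MU_b/MU_m = (1.5)·m/b.
At (28, 28): MRS = 1.5.
The indifference curve has slope −1.5 at this bundle.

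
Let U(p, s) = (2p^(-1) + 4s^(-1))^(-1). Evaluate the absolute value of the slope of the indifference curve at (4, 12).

For CES with ρ = -1, MRS = (2/4)·(s/p)^2.
At (4, 12): MRS = 4.5.
That is, one extra unit of p is worth 4.5 units of s at the margin.

MRS = 4.5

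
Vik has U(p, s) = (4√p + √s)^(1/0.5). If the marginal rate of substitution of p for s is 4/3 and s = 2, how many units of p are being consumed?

p = 18

For CES with ρ = 0.5, MRS = (4/1)·√(s/p).
Setting (4/1)·√(2/p) = 4/3 gives √(2/p) = 1/3, so 2/p = 1/9 and p = 18.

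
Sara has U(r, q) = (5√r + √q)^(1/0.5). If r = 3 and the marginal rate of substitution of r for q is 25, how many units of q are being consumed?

q = 75

For CES with ρ = 0.5, MRS = (5/1)·√(q/r).
Setting (5/1)·√(q/3) = 25 gives √(q/3) = 5, so q/3 = 25 and q = 75.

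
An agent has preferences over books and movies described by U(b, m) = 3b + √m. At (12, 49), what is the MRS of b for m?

MRS = 42

MU_b = 3, MU_m = 1/(2√m).
MRS = 3 ÷ (1/(2√m)).
At (12, 49): MRS = 42.
That is, one extra unit of b is worth 42 units of m at the margin.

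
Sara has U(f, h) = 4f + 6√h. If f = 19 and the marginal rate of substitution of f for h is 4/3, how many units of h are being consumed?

h = 1

MU_f = 4, MU_h = 6/(2√h).
MRS = 4 ÷ (6/(2√h)).
MRS depends only on h: (4/3)·√h = 4/3 ⇒ √h = (4/3)/(4/3) = 1 ⇒ h = 1.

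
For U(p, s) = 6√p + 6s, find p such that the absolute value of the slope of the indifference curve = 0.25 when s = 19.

MU_p = 6/(2√p), MU_s = 6.
MRS = 6/(2√p) ÷ 6.
MRS depends only on p: 0.5/√p = 0.25 ⇒ √p = 0.5/0.25 = 2 ⇒ p = 4.

p = 4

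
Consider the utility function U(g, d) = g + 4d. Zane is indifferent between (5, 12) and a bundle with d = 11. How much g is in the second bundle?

g = 9

U(5, 12) = 53.
Set U(g, 11) = 53 and solve.
g + 4·11 = 53 ⇒ g = 9 ⇒ g = 9.
Check: U(9, 11) = 53.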